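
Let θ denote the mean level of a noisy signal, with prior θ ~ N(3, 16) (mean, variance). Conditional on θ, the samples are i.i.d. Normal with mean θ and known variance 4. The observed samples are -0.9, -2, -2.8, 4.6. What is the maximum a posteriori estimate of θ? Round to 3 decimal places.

θ̂_MAP = -0.082

n = 4; x̄ = ((-0.9) + (-2) + (-2.8) + 4.6)/4 = -1.1/4 = -0.275.
For a Normal prior and Normal likelihood with known variance, the posterior is Normal; its mode equals its mean, the precision-weighted average.
Prior precision 1/σ₀² = 1/16 = 0.0625; data precision n/σ² = 4/4 = 1.
θ̂ = (0.0625·3 + 1·(-0.275)) / (0.0625 + 1) = (-0.0875)/1.0625 = -7/85 ≈ -0.082.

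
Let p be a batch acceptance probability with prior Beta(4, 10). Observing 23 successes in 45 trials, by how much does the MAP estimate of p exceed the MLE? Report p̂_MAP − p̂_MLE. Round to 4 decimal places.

Posterior is Beta(27, 32); MAP = (27−1)/(59−2) = 26/57 ≈ 0.45614.
MLE ignores the prior: p̂_MLE = k/n = 23/45 ≈ 0.51111.
Difference = 26/57 − 23/45 = -47/855 ≈ -0.0550.

MAP − MLE = -0.0550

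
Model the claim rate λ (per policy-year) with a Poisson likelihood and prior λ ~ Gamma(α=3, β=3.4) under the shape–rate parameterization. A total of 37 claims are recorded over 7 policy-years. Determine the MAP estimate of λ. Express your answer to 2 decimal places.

λ̂_MAP = 3.75

Σxᵢ = 37, n = 7.
Posterior ∝ λ^2e^(−3.4λ) · λ^37e^(−7λ) = λ^39e^(−10.4λ), i.e. Gamma(shape=40, rate=10.4).
The mode of a Gamma(a, b) with a ≥ 1 (shape–rate) is (a−1)/b = 39/10.4 ≈ 3.75.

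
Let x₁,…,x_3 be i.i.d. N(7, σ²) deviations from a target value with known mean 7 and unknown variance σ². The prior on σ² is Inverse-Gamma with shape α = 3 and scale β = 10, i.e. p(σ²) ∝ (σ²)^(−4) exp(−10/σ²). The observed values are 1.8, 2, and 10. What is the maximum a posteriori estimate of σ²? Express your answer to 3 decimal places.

Sum of squared deviations about the known mean: SS = (1.8−7)² + (2−7)² + (10−7)² = 61.04.
The Normal likelihood contributes (σ²)^(−n/2) exp(−SS/(2σ²)), so the posterior is Inverse-Gamma(α + n/2, β + SS/2) = Inverse-Gamma(4.5, 40.52).
The mode of Inverse-Gamma(a, b) is b/(a+1) = 40.52/5.5 ≈ 7.367.

σ̂²_MAP = 7.367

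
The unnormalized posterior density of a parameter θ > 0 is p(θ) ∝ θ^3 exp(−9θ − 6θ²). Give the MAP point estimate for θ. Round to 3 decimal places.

ℓ'(θ) = 3/θ − 9 − 12θ. Setting this to zero and multiplying by θ: 12θ² + 9θ − 3 = 0.
θ = (−9 + √(9² + 4·12·3)) / (2·12) = (−9 + √225) / 24 = (−9 + 15)/24 = 1/4.
ℓ''(θ) = −3/θ² − 12 < 0, confirming a maximum.

θ̂_MAP = 0.250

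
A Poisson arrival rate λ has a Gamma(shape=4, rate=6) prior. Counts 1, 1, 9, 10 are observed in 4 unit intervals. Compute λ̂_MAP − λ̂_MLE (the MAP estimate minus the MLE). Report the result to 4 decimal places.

MAP − MLE = -2.8500

Σxᵢ = 21. Posterior is Gamma(25, 10); MAP = (25−1)/10 = 24/10 ≈ 2.40000.
MLE = x̄ = 21/4 ≈ 5.25000.
Difference = 24/10 − 21/4 = -57/20 ≈ -2.8500.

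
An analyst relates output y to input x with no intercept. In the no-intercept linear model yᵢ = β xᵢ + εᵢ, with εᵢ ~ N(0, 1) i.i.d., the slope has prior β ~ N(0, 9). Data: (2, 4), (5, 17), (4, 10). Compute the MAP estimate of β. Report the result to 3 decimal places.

log p(β | y) = −Σ(yᵢ − βxᵢ)²/(2·1) − β²/(2·9) + const.
Setting the derivative to zero: Σxᵢ(yᵢ − βxᵢ)/1 − β/9 = 0, so β = Σxᵢyᵢ / (Σxᵢ² + σ²/τ²).
Σxᵢyᵢ = 2·4 + 5·17 + 4·10 = 133; Σxᵢ² = 45; σ²/τ² = 1/9.
β̂_MAP = 133 / (45 + 1/9) = 133/(406/9) = 171/58 ≈ 2.948.

β̂_MAP = 2.948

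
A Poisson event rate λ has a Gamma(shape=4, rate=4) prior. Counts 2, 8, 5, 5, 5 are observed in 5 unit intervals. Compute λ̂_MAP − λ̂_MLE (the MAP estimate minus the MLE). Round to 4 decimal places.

MAP − MLE = -1.8889

Σxᵢ = 25. Posterior is Gamma(29, 9); MAP = (29−1)/9 = 28/9 ≈ 3.11111.
MLE = x̄ = 25/5 ≈ 5.00000.
Difference = 28/9 − 25/5 = -17/9 ≈ -1.8889.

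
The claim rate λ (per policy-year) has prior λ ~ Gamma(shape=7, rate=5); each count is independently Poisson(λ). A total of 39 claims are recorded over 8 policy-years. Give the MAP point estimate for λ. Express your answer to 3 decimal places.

Σxᵢ = 39, n = 8.
Posterior ∝ λ^6e^(−5λ) · λ^39e^(−8λ) = λ^45e^(−13λ), i.e. Gamma(shape=46, rate=13).
The mode of a Gamma(a, b) with a ≥ 1 (shape–rate) is (a−1)/b = 45/13 ≈ 3.462.

λ̂_MAP = 3.462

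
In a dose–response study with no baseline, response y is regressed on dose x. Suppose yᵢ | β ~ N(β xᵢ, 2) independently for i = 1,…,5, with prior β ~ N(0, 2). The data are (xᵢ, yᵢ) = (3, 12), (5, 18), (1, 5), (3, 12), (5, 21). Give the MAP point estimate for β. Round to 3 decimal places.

log p(β | y) = −Σ(yᵢ − βxᵢ)²/(2·2) − β²/(2·2) + const.
Setting the derivative to zero: Σxᵢ(yᵢ − βxᵢ)/2 − β/2 = 0, so β = Σxᵢyᵢ / (Σxᵢ² + σ²/τ²).
Σxᵢyᵢ = 3·12 + 5·18 + 1·5 + 3·12 + 5·21 = 272; Σxᵢ² = 69; σ²/τ² = 1.
β̂_MAP = 272 / (69 + 1) = 272/70 ≈ 3.886.

β̂_MAP = 3.886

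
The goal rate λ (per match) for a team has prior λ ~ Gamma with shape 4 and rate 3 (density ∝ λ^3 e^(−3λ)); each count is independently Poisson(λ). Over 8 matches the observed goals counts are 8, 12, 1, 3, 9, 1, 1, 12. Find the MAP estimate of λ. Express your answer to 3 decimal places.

Σxᵢ = 8+12+1+3+9+1+1+12 = 47, with n = 8.
Posterior ∝ λ^3e^(−3λ) · λ^47e^(−8λ) = λ^50e^(−11λ), i.e. Gamma(shape=51, rate=11).
The mode of a Gamma(a, b) with a ≥ 1 (shape–rate) is (a−1)/b = 50/11 ≈ 4.545.

λ̂_MAP = 4.545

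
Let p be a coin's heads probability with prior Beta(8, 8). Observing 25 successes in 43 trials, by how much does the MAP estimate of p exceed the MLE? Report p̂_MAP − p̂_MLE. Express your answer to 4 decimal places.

Posterior is Beta(33, 26); MAP = (33−1)/(59−2) = 32/57 ≈ 0.56140.
MLE ignores the prior: p̂_MLE = k/n = 25/43 ≈ 0.58140.
Difference = 32/57 − 25/43 = -49/2451 ≈ -0.0200.

MAP − MLE = -0.0200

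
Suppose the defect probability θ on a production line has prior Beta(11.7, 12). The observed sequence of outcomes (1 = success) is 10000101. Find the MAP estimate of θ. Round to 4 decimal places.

θ̂_MAP = 0.4613

Prior: Beta(11.7, 12).
Data: 3 successes in 8 trials (from the sequence). The binomial likelihood contributes θ^3(1−θ)^5, so the posterior is Beta(11.7+3, 12+5) = Beta(14.7, 17).
For Beta(a, b) with a, b > 1 the mode is (a−1)/(a+b−2) = 13.7/29.7 ≈ 0.4613.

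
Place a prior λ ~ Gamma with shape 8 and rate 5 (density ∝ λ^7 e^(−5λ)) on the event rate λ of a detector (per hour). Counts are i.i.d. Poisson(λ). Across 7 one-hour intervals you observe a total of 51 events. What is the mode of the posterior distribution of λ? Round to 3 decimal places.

Σxᵢ = 51, n = 7.
Posterior ∝ λ^7e^(−5λ) · λ^51e^(−7λ) = λ^58e^(−12λ), i.e. Gamma(shape=59, rate=12).
The mode of a Gamma(a, b) with a ≥ 1 (shape–rate) is (a−1)/b = 58/12 ≈ 4.833.

λ̂_MAP = 4.833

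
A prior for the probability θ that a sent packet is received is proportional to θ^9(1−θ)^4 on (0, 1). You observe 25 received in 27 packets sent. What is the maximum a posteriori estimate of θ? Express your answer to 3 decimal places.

θ̂_MAP = 0.850

The prior density ∝ θ^9(1−θ)^4 is the kernel of Beta(10, 5).
Data: 25 successes in 27 trials. The binomial likelihood contributes θ^25(1−θ)^2, so the posterior is Beta(10+25, 5+2) = Beta(35, 7).
For Beta(a, b) with a, b > 1 the mode is (a−1)/(a+b−2) = 34/40 ≈ 0.850.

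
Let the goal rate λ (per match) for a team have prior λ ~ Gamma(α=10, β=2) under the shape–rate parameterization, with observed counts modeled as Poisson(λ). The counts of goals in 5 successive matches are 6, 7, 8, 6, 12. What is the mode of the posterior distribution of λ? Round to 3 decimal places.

Σxᵢ = 6+7+8+6+12 = 39, with n = 5.
Posterior ∝ λ^9e^(−2λ) · λ^39e^(−5λ) = λ^48e^(−7λ), i.e. Gamma(shape=49, rate=7).
The mode of a Gamma(a, b) with a ≥ 1 (shape–rate) is (a−1)/b = 48/7 ≈ 6.857.

λ̂_MAP = 6.857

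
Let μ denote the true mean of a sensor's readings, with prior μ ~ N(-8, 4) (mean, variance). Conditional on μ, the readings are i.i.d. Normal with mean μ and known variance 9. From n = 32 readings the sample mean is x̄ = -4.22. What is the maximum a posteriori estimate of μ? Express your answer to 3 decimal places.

μ̂_MAP = -4.468

n = 32, x̄ = -4.22.
For a Normal prior and Normal likelihood with known variance, the posterior is Normal; its mode equals its mean, the precision-weighted average.
Prior precision 1/σ₀² = 1/4 = 0.25; data precision n/σ² = 32/9.
μ̂ = (0.25·(-8) + (32/9)·(-4.22)) / (0.25 + 32/9) = (-3826/225)/(137/36) = -15304/3425 ≈ -4.468.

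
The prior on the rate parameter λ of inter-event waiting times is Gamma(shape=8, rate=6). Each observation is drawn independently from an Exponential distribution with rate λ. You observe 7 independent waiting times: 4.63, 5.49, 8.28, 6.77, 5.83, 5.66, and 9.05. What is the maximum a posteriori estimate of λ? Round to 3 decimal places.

λ̂_MAP = 0.271

The Exponential(rate=λ) likelihood is ∝ λ^n e^(−λΣtᵢ). Here n = 7 and Σtᵢ = 4.63 + 5.49 + 8.28 + 6.77 + 5.83 + 5.66 + 9.05 = 45.71.
Posterior ∝ λ^7e^(−6λ) · λ^7e^(−45.71λ) = λ^14e^(−51.71λ), i.e. Gamma(15, 51.71).
Mode = (a−1)/b = 14/51.71 ≈ 0.271.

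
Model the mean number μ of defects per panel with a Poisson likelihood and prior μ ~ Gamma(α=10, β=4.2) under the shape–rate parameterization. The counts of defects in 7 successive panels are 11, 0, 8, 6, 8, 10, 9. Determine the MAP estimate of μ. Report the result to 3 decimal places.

μ̂_MAP = 5.446

Σxᵢ = 11+0+8+6+8+10+9 = 52, with n = 7.
Posterior ∝ μ^9e^(−4.2μ) · μ^52e^(−7μ) = μ^61e^(−11.2μ), i.e. Gamma(shape=62, rate=11.2).
The mode of a Gamma(a, b) with a ≥ 1 (shape–rate) is (a−1)/b = 61/11.2 ≈ 5.446.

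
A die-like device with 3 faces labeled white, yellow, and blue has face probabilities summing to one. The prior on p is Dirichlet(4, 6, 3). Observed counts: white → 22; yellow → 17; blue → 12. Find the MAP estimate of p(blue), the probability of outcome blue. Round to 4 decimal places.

The posterior is Dirichlet(αᵢ + nᵢ) = Dirichlet(26, 23, 15).
For a Dirichlet(a₁,…,a_K) with all aᵢ > 1, the mode has j-th component (aⱼ − 1)/(Σaᵢ − K).
Here Σaᵢ = 64 and K = 3, so p(blue) = (15 − 1)/(64 − 3) = 14/61 ≈ 0.2295.

MAP estimate of p(blue) = 0.2295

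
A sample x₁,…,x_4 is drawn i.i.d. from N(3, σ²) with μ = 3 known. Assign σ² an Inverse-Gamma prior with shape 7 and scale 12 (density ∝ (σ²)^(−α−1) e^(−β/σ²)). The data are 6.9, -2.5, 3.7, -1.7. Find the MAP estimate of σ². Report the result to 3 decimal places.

σ̂²_MAP = 4.602

Sum of squared deviations about the known mean: SS = (6.9−3)² + (-2.5−3)² + (3.7−3)² + (-1.7−3)² = 68.04.
The Normal likelihood contributes (σ²)^(−n/2) exp(−SS/(2σ²)), so the posterior is Inverse-Gamma(α + n/2, β + SS/2) = Inverse-Gamma(9, 46.02).
The mode of Inverse-Gamma(a, b) is b/(a+1) = 46.02/10 ≈ 4.602.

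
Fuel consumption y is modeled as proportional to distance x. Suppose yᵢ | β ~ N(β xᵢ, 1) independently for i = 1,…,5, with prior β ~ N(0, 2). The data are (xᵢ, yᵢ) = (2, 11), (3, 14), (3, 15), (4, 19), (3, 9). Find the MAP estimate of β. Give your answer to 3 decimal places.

log p(β | y) = −Σ(yᵢ − βxᵢ)²/(2·1) − β²/(2·2) + const.
Setting the derivative to zero: Σxᵢ(yᵢ − βxᵢ)/1 − β/2 = 0, so β = Σxᵢyᵢ / (Σxᵢ² + σ²/τ²).
Σxᵢyᵢ = 2·11 + 3·14 + 3·15 + 4·19 + 3·9 = 212; Σxᵢ² = 47; σ²/τ² = 0.5.
β̂_MAP = 212 / (47 + 0.5) = 212/47.5 ≈ 4.463.

β̂_MAP = 4.463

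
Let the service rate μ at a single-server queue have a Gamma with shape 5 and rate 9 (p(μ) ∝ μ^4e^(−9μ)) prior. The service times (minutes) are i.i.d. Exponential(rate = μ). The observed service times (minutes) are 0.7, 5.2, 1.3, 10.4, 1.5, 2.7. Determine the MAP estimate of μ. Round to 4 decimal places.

μ̂_MAP = 0.3247

The Exponential(rate=μ) likelihood is ∝ μ^n e^(−μΣtᵢ). Here n = 6 and Σtᵢ = 0.7 + 5.2 + 1.3 + 10.4 + 1.5 + 2.7 = 21.8.
Posterior ∝ μ^4e^(−9μ) · μ^6e^(−21.8μ) = μ^10e^(−30.8μ), i.e. Gamma(11, 30.8).
Mode = (a−1)/b = 10/30.8 ≈ 0.3247.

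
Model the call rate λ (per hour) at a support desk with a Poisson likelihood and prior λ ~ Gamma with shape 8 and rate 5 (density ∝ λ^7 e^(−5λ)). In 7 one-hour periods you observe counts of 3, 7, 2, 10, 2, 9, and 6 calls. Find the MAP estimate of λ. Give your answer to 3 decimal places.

λ̂_MAP = 3.833

Σxᵢ = 3+7+2+10+2+9+6 = 39, with n = 7.
Posterior ∝ λ^7e^(−5λ) · λ^39e^(−7λ) = λ^46e^(−12λ), i.e. Gamma(shape=47, rate=12).
The mode of a Gamma(a, b) with a ≥ 1 (shape–rate) is (a−1)/b = 46/12 ≈ 3.833.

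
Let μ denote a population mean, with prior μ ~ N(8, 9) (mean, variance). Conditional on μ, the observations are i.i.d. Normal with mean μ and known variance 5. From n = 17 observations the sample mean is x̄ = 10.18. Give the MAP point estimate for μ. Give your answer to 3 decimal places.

μ̂_MAP = 10.111

n = 17, x̄ = 10.18.
For a Normal prior and Normal likelihood with known variance, the posterior is Normal; its mode equals its mean, the precision-weighted average.
Prior precision 1/σ₀² = 1/9; data precision n/σ² = 17/5 = 3.4.
μ̂ = ((1/9)·8 + 3.4·10.18) / (1/9 + 3.4) = (79877/2250)/(158/45) = 79877/7900 ≈ 10.111.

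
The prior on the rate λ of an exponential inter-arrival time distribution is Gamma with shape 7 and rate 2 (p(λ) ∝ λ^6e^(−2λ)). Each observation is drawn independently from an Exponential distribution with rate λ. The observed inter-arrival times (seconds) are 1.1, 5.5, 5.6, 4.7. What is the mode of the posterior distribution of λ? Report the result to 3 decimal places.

λ̂_MAP = 0.529

The Exponential(rate=λ) likelihood is ∝ λ^n e^(−λΣtᵢ). Here n = 4 and Σtᵢ = 1.1 + 5.5 + 5.6 + 4.7 = 16.9.
Posterior ∝ λ^6e^(−2λ) · λ^4e^(−16.9λ) = λ^10e^(−18.9λ), i.e. Gamma(11, 18.9).
Mode = (a−1)/b = 10/18.9 ≈ 0.529.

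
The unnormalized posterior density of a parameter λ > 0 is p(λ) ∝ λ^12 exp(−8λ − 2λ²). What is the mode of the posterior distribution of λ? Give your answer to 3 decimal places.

λ̂_MAP = 1.000

ℓ'(λ) = 12/λ − 8 − 4λ. Setting this to zero and multiplying by λ: 4λ² + 8λ − 12 = 0.
λ = (−8 + √(8² + 4·4·12)) / (2·4) = (−8 + √256) / 8 = (−8 + 16)/8 = 1.
ℓ''(λ) = −12/λ² − 4 < 0, confirming a maximum.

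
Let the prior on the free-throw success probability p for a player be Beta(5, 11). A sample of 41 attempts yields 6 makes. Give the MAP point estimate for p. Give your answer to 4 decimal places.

p̂_MAP = 0.1818

Prior: Beta(5, 11).
Data: 6 successes in 41 trials. The binomial likelihood contributes p^6(1−p)^35, so the posterior is Beta(5+6, 11+35) = Beta(11, 46).
For Beta(a, b) with a, b > 1 the mode is (a−1)/(a+b−2) = 10/55 ≈ 0.1818.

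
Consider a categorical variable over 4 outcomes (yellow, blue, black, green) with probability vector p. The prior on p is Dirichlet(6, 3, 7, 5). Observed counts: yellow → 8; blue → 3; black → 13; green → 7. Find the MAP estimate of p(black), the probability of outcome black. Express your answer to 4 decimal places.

MAP estimate of p(black) = 0.3958

The posterior is Dirichlet(αᵢ + nᵢ) = Dirichlet(14, 6, 20, 12).
For a Dirichlet(a₁,…,a_K) with all aᵢ > 1, the mode has j-th component (aⱼ − 1)/(Σaᵢ − K).
Here Σaᵢ = 52 and K = 4, so p(black) = (20 − 1)/(52 − 4) = 19/48 ≈ 0.3958.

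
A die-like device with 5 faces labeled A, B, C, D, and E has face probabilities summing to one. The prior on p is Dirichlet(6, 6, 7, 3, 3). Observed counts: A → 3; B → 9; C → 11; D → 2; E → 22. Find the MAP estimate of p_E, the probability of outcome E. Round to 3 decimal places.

MAP estimate of p_E = 0.358

The posterior is Dirichlet(αᵢ + nᵢ) = Dirichlet(9, 15, 18, 5, 25).
For a Dirichlet(a₁,…,a_K) with all aᵢ > 1, the mode has j-th component (aⱼ − 1)/(Σaᵢ − K).
Here Σaᵢ = 72 and K = 5, so p_E = (25 − 1)/(72 − 5) = 24/67 ≈ 0.358.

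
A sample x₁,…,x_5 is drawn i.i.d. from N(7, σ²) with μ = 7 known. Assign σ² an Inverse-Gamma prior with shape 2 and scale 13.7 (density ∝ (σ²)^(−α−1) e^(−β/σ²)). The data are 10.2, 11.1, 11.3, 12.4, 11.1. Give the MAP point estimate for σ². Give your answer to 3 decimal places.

Sum of squared deviations about the known mean: SS = (10.2−7)² + (11.1−7)² + (11.3−7)² + (12.4−7)² + (11.1−7)² = 91.51.
The Normal likelihood contributes (σ²)^(−n/2) exp(−SS/(2σ²)), so the posterior is Inverse-Gamma(α + n/2, β + SS/2) = Inverse-Gamma(4.5, 59.455).
The mode of Inverse-Gamma(a, b) is b/(a+1) = 59.455/5.5 ≈ 10.810.

σ̂²_MAP = 10.810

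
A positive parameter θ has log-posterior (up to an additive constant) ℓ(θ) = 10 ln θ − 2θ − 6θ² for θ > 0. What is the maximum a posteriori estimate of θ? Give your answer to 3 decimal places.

θ̂_MAP = 0.833

ℓ'(θ) = 10/θ − 2 − 12θ. Setting this to zero and multiplying by θ: 12θ² + 2θ − 10 = 0.
θ = (−2 + √(2² + 4·12·10)) / (2·12) = (−2 + √484) / 24 = (−2 + 22)/24 = 5/6.
ℓ''(θ) = −10/θ² − 12 < 0, confirming a maximum.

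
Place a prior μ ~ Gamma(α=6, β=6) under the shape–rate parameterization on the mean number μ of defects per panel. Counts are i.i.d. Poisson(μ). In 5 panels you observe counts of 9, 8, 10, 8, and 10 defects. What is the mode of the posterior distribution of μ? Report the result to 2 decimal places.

μ̂_MAP = 4.55

Σxᵢ = 9+8+10+8+10 = 45, with n = 5.
Posterior ∝ μ^5e^(−6μ) · μ^45e^(−5μ) = μ^50e^(−11μ), i.e. Gamma(shape=51, rate=11).
The mode of a Gamma(a, b) with a ≥ 1 (shape–rate) is (a−1)/b = 50/11 ≈ 4.55.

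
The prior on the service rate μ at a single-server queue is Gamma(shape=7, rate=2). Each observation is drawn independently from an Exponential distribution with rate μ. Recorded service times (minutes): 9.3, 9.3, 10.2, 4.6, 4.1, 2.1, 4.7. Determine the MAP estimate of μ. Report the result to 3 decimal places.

The Exponential(rate=μ) likelihood is ∝ μ^n e^(−μΣtᵢ). Here n = 7 and Σtᵢ = 9.3 + 9.3 + 10.2 + 4.6 + 4.1 + 2.1 + 4.7 = 44.3.
Posterior ∝ μ^6e^(−2μ) · μ^7e^(−44.3μ) = μ^13e^(−46.3μ), i.e. Gamma(14, 46.3).
Mode = (a−1)/b = 13/46.3 ≈ 0.281.

μ̂_MAP = 0.281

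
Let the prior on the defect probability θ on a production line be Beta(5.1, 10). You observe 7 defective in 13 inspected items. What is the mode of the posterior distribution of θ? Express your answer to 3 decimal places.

θ̂_MAP = 0.425

Prior: Beta(5.1, 10).
Data: 7 successes in 13 trials. The binomial likelihood contributes θ^7(1−θ)^6, so the posterior is Beta(5.1+7, 10+6) = Beta(12.1, 16).
For Beta(a, b) with a, b > 1 the mode is (a−1)/(a+b−2) = 11.1/26.1 ≈ 0.425.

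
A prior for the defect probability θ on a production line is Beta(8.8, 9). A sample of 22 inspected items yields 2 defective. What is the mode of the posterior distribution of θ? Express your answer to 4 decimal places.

Prior: Beta(8.8, 9).
Data: 2 successes in 22 trials. The binomial likelihood contributes θ^2(1−θ)^20, so the posterior is Beta(8.8+2, 9+20) = Beta(10.8, 29).
For Beta(a, b) with a, b > 1 the mode is (a−1)/(a+b−2) = 9.8/37.8 ≈ 0.2593.

θ̂_MAP = 0.2593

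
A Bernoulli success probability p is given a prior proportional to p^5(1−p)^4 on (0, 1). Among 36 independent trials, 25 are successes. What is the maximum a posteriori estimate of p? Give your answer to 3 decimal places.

The prior density ∝ p^5(1−p)^4 is the kernel of Beta(6, 5).
Data: 25 successes in 36 trials. The binomial likelihood contributes p^25(1−p)^11, so the posterior is Beta(6+25, 5+11) = Beta(31, 16).
For Beta(a, b) with a, b > 1 the mode is (a−1)/(a+b−2) = 30/45 ≈ 0.667.

p̂_MAP = 0.667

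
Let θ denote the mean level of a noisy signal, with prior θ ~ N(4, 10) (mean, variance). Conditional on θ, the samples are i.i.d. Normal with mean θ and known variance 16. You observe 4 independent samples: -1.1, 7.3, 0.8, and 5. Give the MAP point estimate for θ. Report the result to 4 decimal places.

n = 4; x̄ = ((-1.1) + 7.3 + 0.8 + 5)/4 = 12/4 = 3.
For a Normal prior and Normal likelihood with known variance, the posterior is Normal; its mode equals its mean, the precision-weighted average.
Prior precision 1/σ₀² = 1/10 = 0.1; data precision n/σ² = 4/16 = 0.25.
θ̂ = (0.1·4 + 0.25·3) / (0.1 + 0.25) = 1.15/0.35 = 23/7 ≈ 3.2857.

θ̂_MAP = 3.2857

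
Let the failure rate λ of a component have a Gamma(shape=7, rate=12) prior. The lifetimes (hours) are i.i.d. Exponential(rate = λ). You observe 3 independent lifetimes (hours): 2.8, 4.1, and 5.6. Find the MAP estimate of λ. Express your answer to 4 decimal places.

The Exponential(rate=λ) likelihood is ∝ λ^n e^(−λΣtᵢ). Here n = 3 and Σtᵢ = 2.8 + 4.1 + 5.6 = 12.5.
Posterior ∝ λ^6e^(−12λ) · λ^3e^(−12.5λ) = λ^9e^(−24.5λ), i.e. Gamma(10, 24.5).
Mode = (a−1)/b = 9/24.5 ≈ 0.3673.

λ̂_MAP = 0.3673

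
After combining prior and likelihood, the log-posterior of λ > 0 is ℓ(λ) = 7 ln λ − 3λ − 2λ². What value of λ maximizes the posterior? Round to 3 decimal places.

ℓ'(λ) = 7/λ − 3 − 4λ. Setting this to zero and multiplying by λ: 4λ² + 3λ − 7 = 0.
λ = (−3 + √(3² + 4·4·7)) / (2·4) = (−3 + √121) / 8 = (−3 + 11)/8 = 1.
ℓ''(λ) = −7/λ² − 4 < 0, confirming a maximum.

λ̂_MAP = 1.000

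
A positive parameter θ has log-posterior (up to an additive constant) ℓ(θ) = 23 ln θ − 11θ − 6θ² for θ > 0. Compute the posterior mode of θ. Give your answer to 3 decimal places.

ℓ'(θ) = 23/θ − 11 − 12θ. Setting this to zero and multiplying by θ: 12θ² + 11θ − 23 = 0.
θ = (−11 + √(11² + 4·12·23)) / (2·12) = (−11 + √1225) / 24 = (−11 + 35)/24 = 1.
ℓ''(θ) = −23/θ² − 12 < 0, confirming a maximum.

θ̂_MAP = 1.000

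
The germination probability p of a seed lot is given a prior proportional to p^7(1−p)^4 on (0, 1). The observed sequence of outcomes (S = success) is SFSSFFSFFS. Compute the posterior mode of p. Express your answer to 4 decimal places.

The prior density ∝ p^7(1−p)^4 is the kernel of Beta(8, 5).
Data: 5 successes in 10 trials (from the sequence). The binomial likelihood contributes p^5(1−p)^5, so the posterior is Beta(8+5, 5+5) = Beta(13, 10).
For Beta(a, b) with a, b > 1 the mode is (a−1)/(a+b−2) = 12/21 ≈ 0.5714.

p̂_MAP = 0.5714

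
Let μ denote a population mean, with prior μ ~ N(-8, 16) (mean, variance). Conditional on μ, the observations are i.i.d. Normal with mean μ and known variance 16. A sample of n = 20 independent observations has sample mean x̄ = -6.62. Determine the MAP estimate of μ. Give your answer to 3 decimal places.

n = 20, x̄ = -6.62.
For a Normal prior and Normal likelihood with known variance, the posterior is Normal; its mode equals its mean, the precision-weighted average.
Prior precision 1/σ₀² = 1/16 = 0.0625; data precision n/σ² = 20/16 = 1.25.
μ̂ = (0.0625·(-8) + 1.25·(-6.62)) / (0.0625 + 1.25) = (-8.775)/1.3125 = -234/35 ≈ -6.686.

μ̂_MAP = -6.686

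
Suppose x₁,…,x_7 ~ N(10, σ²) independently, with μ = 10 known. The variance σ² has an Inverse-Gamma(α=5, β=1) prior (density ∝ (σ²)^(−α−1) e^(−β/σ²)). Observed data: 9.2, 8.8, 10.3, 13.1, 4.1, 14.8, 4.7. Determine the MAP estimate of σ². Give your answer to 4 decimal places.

Sum of squared deviations about the known mean: SS = (9.2−10)² + (8.8−10)² + (10.3−10)² + (13.1−10)² + (4.1−10)² + (14.8−10)² + (4.7−10)² = 97.72.
The Normal likelihood contributes (σ²)^(−n/2) exp(−SS/(2σ²)), so the posterior is Inverse-Gamma(α + n/2, β + SS/2) = Inverse-Gamma(8.5, 49.86).
The mode of Inverse-Gamma(a, b) is b/(a+1) = 49.86/9.5 ≈ 5.2484.

σ̂²_MAP = 5.2484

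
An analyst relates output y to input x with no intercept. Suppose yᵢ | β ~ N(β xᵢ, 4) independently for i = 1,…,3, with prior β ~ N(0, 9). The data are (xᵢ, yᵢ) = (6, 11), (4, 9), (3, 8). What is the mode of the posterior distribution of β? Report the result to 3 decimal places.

log p(β | y) = −Σ(yᵢ − βxᵢ)²/(2·4) − β²/(2·9) + const.
Setting the derivative to zero: Σxᵢ(yᵢ − βxᵢ)/4 − β/9 = 0, so β = Σxᵢyᵢ / (Σxᵢ² + σ²/τ²).
Σxᵢyᵢ = 6·11 + 4·9 + 3·8 = 126; Σxᵢ² = 61; σ²/τ² = 4/9.
β̂_MAP = 126 / (61 + 4/9) = 126/(553/9) = 162/79 ≈ 2.051.

β̂_MAP = 2.051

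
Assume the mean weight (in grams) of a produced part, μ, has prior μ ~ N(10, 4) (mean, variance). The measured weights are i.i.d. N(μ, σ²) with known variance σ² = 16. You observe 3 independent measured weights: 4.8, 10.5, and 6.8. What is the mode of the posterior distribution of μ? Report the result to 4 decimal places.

μ̂_MAP = 8.8714

n = 3; x̄ = (4.8 + 10.5 + 6.8)/3 = 22.1/3 = 221/30 ≈ 7.3667.
For a Normal prior and Normal likelihood with known variance, the posterior is Normal; its mode equals its mean, the precision-weighted average.
Prior precision 1/σ₀² = 1/4 = 0.25; data precision n/σ² = 3/16 = 0.1875.
μ̂ = (0.25·10 + 0.1875·(221/30)) / (0.25 + 0.1875) = 3.88125/0.4375 = 621/70 ≈ 8.8714.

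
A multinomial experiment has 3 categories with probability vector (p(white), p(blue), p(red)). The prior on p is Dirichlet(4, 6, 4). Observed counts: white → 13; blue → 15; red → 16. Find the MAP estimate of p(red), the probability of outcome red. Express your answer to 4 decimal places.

MAP estimate of p(red) = 0.3455

The posterior is Dirichlet(αᵢ + nᵢ) = Dirichlet(17, 21, 20).
For a Dirichlet(a₁,…,a_K) with all aᵢ > 1, the mode has j-th component (aⱼ − 1)/(Σaᵢ − K).
Here Σaᵢ = 58 and K = 3, so p(red) = (20 − 1)/(58 − 3) = 19/55 ≈ 0.3455.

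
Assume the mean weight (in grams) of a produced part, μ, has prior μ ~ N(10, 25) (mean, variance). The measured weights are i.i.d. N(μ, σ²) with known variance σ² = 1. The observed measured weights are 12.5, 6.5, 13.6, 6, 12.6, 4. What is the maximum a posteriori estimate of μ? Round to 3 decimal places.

n = 6; x̄ = (12.5 + 6.5 + 13.6 + 6 + 12.6 + 4)/6 = 55.2/6 = 9.2.
For a Normal prior and Normal likelihood with known variance, the posterior is Normal; its mode equals its mean, the precision-weighted average.
Prior precision 1/σ₀² = 1/25 = 0.04; data precision n/σ² = 6/1 = 6.
μ̂ = (0.04·10 + 6·9.2) / (0.04 + 6) = 55.6/6.04 = 1390/151 ≈ 9.205.

μ̂_MAP = 9.205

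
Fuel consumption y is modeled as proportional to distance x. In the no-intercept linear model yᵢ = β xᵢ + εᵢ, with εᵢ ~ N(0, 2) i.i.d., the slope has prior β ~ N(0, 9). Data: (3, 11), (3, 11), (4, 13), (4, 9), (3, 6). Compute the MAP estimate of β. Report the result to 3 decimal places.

log p(β | y) = −Σ(yᵢ − βxᵢ)²/(2·2) − β²/(2·9) + const.
Setting the derivative to zero: Σxᵢ(yᵢ − βxᵢ)/2 − β/9 = 0, so β = Σxᵢyᵢ / (Σxᵢ² + σ²/τ²).
Σxᵢyᵢ = 3·11 + 3·11 + 4·13 + 4·9 + 3·6 = 172; Σxᵢ² = 59; σ²/τ² = 2/9.
β̂_MAP = 172 / (59 + 2/9) = 172/(533/9) = 1548/533 ≈ 2.904.

β̂_MAP = 2.904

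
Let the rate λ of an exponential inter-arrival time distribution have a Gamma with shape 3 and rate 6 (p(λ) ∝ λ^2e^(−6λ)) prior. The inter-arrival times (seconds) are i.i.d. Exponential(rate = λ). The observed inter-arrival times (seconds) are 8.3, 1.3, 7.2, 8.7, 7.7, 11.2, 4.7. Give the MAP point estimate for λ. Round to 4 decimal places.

The Exponential(rate=λ) likelihood is ∝ λ^n e^(−λΣtᵢ). Here n = 7 and Σtᵢ = 8.3 + 1.3 + 7.2 + 8.7 + 7.7 + 11.2 + 4.7 = 49.1.
Posterior ∝ λ^2e^(−6λ) · λ^7e^(−49.1λ) = λ^9e^(−55.1λ), i.e. Gamma(10, 55.1).
Mode = (a−1)/b = 9/55.1 ≈ 0.1633.

λ̂_MAP = 0.1633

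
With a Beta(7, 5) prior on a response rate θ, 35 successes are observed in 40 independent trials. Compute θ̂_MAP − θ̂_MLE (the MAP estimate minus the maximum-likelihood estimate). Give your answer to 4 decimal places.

Posterior is Beta(42, 10); MAP = (42−1)/(52−2) = 41/50 ≈ 0.82000.
MLE ignores the prior: θ̂_MLE = k/n = 35/40 ≈ 0.87500.
Difference = 41/50 − 35/40 = -11/200 ≈ -0.0550.

MAP − MLE = -0.0550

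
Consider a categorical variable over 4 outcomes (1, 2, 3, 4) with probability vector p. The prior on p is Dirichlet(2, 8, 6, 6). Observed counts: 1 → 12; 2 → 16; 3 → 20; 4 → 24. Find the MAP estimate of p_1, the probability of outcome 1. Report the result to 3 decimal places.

MAP estimate: 0.144

The posterior is Dirichlet(αᵢ + nᵢ) = Dirichlet(14, 24, 26, 30).
For a Dirichlet(a₁,…,a_K) with all aᵢ > 1, the mode has j-th component (aⱼ − 1)/(Σaᵢ − K).
Here Σaᵢ = 94 and K = 4, so p_1 = (14 − 1)/(94 − 4) = 13/90 ≈ 0.144.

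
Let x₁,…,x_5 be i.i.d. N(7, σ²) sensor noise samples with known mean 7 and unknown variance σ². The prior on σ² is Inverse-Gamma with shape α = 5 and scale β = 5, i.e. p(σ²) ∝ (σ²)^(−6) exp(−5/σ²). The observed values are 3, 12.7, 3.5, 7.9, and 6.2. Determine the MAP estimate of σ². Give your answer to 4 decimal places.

σ̂²_MAP = 4.2465

Sum of squared deviations about the known mean: SS = (3−7)² + (12.7−7)² + (3.5−7)² + (7.9−7)² + (6.2−7)² = 62.19.
The Normal likelihood contributes (σ²)^(−n/2) exp(−SS/(2σ²)), so the posterior is Inverse-Gamma(α + n/2, β + SS/2) = Inverse-Gamma(7.5, 36.095).
The mode of Inverse-Gamma(a, b) is b/(a+1) = 36.095/8.5 ≈ 4.2465.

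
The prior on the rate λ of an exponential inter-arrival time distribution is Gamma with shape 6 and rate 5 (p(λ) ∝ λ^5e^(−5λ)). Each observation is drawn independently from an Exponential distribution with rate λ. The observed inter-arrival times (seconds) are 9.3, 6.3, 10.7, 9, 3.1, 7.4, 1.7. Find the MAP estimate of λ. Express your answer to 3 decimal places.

The Exponential(rate=λ) likelihood is ∝ λ^n e^(−λΣtᵢ). Here n = 7 and Σtᵢ = 9.3 + 6.3 + 10.7 + 9 + 3.1 + 7.4 + 1.7 = 47.5.
Posterior ∝ λ^5e^(−5λ) · λ^7e^(−47.5λ) = λ^12e^(−52.5λ), i.e. Gamma(13, 52.5).
Mode = (a−1)/b = 12/52.5 ≈ 0.229.

λ̂_MAP = 0.229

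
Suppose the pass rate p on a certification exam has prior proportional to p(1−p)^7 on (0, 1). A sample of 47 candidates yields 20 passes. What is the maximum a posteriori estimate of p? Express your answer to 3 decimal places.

p̂_MAP = 0.382

The prior density ∝ p(1−p)^7 is the kernel of Beta(2, 8).
Data: 20 successes in 47 trials. The binomial likelihood contributes p^20(1−p)^27, so the posterior is Beta(2+20, 8+27) = Beta(22, 35).
For Beta(a, b) with a, b > 1 the mode is (a−1)/(a+b−2) = 21/55 ≈ 0.382.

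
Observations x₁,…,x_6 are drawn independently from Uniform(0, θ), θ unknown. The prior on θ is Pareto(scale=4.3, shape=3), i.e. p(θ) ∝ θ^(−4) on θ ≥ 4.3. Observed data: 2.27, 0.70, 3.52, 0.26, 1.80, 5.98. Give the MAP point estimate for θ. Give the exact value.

θ̂_MAP = 5.98

The Uniform(0, θ) likelihood is θ^(−n) for θ ≥ max(xᵢ), zero otherwise. Here max(xᵢ) = 5.98.
Posterior ∝ θ^(−4) · θ^(−6) = θ^(−10) on θ ≥ max(4.3, 5.98) = 5.98.
This density is strictly decreasing in θ, so the posterior mode lies at the lower boundary of the support.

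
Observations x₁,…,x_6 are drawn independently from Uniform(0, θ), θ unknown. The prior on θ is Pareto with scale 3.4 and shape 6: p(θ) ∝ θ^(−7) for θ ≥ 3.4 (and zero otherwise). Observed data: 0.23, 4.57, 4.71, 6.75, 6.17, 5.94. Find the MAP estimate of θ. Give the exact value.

The Uniform(0, θ) likelihood is θ^(−n) for θ ≥ max(xᵢ), zero otherwise. Here max(xᵢ) = 6.75.
Posterior ∝ θ^(−7) · θ^(−6) = θ^(−13) on θ ≥ max(3.4, 6.75) = 6.75.
This density is strictly decreasing in θ, so the posterior mode lies at the lower boundary of the support.

θ̂_MAP = 6.75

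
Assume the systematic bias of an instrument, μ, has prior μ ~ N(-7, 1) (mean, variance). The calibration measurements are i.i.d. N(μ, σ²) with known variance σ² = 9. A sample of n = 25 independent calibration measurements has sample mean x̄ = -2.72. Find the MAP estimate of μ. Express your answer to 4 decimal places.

μ̂_MAP = -3.8529

n = 25, x̄ = -2.72.
For a Normal prior and Normal likelihood with known variance, the posterior is Normal; its mode equals its mean, the precision-weighted average.
Prior precision 1/σ₀² = 1/1 = 1; data precision n/σ² = 25/9.
μ̂ = (1·(-7) + (25/9)·(-2.72)) / (1 + 25/9) = (-131/9)/(34/9) = -131/34 ≈ -3.8529.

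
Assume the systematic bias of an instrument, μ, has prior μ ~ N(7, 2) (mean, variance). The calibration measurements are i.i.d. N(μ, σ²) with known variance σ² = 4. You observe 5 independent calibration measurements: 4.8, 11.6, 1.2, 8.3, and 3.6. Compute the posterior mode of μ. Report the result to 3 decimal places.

n = 5; x̄ = (4.8 + 11.6 + 1.2 + 8.3 + 3.6)/5 = 29.5/5 = 5.9.
For a Normal prior and Normal likelihood with known variance, the posterior is Normal; its mode equals its mean, the precision-weighted average.
Prior precision 1/σ₀² = 1/2 = 0.5; data precision n/σ² = 5/4 = 1.25.
μ̂ = (0.5·7 + 1.25·5.9) / (0.5 + 1.25) = 10.875/1.75 = 87/14 ≈ 6.214.

μ̂_MAP = 6.214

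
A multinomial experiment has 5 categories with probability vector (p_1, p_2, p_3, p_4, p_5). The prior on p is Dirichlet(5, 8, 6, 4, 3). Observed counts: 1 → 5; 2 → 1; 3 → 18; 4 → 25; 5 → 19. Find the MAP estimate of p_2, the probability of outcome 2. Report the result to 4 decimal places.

MAP estimate: 0.0899

The posterior is Dirichlet(αᵢ + nᵢ) = Dirichlet(10, 9, 24, 29, 22).
For a Dirichlet(a₁,…,a_K) with all aᵢ > 1, the mode has j-th component (aⱼ − 1)/(Σaᵢ − K).
Here Σaᵢ = 94 and K = 5, so p_2 = (9 − 1)/(94 − 5) = 8/89 ≈ 0.0899.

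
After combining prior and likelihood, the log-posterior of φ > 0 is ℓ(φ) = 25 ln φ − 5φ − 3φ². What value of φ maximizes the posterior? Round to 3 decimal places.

ℓ'(φ) = 25/φ − 5 − 6φ. Setting this to zero and multiplying by φ: 6φ² + 5φ − 25 = 0.
φ = (−5 + √(5² + 4·6·25)) / (2·6) = (−5 + √625) / 12 = (−5 + 25)/12 = 5/3.
ℓ''(φ) = −25/φ² − 6 < 0, confirming a maximum.

φ̂_MAP = 1.667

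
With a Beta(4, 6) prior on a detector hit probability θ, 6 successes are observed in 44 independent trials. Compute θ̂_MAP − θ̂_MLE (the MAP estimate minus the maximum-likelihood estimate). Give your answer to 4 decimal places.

Posterior is Beta(10, 44); MAP = (10−1)/(54−2) = 9/52 ≈ 0.17308.
MLE ignores the prior: θ̂_MLE = k/n = 6/44 ≈ 0.13636.
Difference = 9/52 − 6/44 = 21/572 ≈ 0.0367.

MAP − MLE = 0.0367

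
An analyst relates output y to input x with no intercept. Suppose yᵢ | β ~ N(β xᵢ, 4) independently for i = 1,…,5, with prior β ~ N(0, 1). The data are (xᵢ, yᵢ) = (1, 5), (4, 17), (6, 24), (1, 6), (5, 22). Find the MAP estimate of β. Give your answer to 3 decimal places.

log p(β | y) = −Σ(yᵢ − βxᵢ)²/(2·4) − β²/(2·1) + const.
Setting the derivative to zero: Σxᵢ(yᵢ − βxᵢ)/4 − β/1 = 0, so β = Σxᵢyᵢ / (Σxᵢ² + σ²/τ²).
Σxᵢyᵢ = 1·5 + 4·17 + 6·24 + 1·6 + 5·22 = 333; Σxᵢ² = 79; σ²/τ² = 4.
β̂_MAP = 333 / (79 + 4) = 333/83 ≈ 4.012.

β̂_MAP = 4.012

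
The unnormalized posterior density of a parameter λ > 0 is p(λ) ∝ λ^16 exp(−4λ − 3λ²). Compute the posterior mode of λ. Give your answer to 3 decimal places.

λ̂_MAP = 1.333

ℓ'(λ) = 16/λ − 4 − 6λ. Setting this to zero and multiplying by λ: 6λ² + 4λ − 16 = 0.
λ = (−4 + √(4² + 4·6·16)) / (2·6) = (−4 + √400) / 12 = (−4 + 20)/12 = 4/3.
ℓ''(λ) = −16/λ² − 6 < 0, confirming a maximum.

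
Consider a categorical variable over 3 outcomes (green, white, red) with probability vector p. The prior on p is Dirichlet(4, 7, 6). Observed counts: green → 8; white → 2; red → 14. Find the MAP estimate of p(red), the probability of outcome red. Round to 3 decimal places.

MAP estimate of p(red) = 0.500

The posterior is Dirichlet(αᵢ + nᵢ) = Dirichlet(12, 9, 20).
For a Dirichlet(a₁,…,a_K) with all aᵢ > 1, the mode has j-th component (aⱼ − 1)/(Σaᵢ − K).
Here Σaᵢ = 41 and K = 3, so p(red) = (20 − 1)/(41 − 3) = 19/38 ≈ 0.500.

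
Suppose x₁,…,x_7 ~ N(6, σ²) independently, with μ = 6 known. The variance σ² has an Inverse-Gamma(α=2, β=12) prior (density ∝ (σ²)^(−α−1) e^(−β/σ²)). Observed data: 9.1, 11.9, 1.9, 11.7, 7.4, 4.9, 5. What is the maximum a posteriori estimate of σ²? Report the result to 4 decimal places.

Sum of squared deviations about the known mean: SS = (9.1−6)² + (11.9−6)² + (1.9−6)² + (11.7−6)² + (7.4−6)² + (4.9−6)² + (5−6)² = 97.89.
The Normal likelihood contributes (σ²)^(−n/2) exp(−SS/(2σ²)), so the posterior is Inverse-Gamma(α + n/2, β + SS/2) = Inverse-Gamma(5.5, 60.945).
The mode of Inverse-Gamma(a, b) is b/(a+1) = 60.945/6.5 ≈ 9.3762.

σ̂²_MAP = 9.3762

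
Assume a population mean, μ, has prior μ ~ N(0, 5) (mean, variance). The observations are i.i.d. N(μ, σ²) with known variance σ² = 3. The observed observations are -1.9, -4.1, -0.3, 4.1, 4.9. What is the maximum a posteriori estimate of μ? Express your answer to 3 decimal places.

n = 5; x̄ = ((-1.9) + (-4.1) + (-0.3) + 4.1 + 4.9)/5 = 2.7/5 = 0.54.
For a Normal prior and Normal likelihood with known variance, the posterior is Normal; its mode equals its mean, the precision-weighted average.
Prior precision 1/σ₀² = 1/5 = 0.2; data precision n/σ² = 5/3.
μ̂ = (0.2·0 + (5/3)·0.54) / (0.2 + 5/3) = 0.9/(28/15) = 27/56 ≈ 0.482.

μ̂_MAP = 0.482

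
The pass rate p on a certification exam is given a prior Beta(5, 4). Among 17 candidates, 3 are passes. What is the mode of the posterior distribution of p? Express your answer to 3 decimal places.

p̂_MAP = 0.292

Prior: Beta(5, 4).
Data: 3 successes in 17 trials. The binomial likelihood contributes p^3(1−p)^14, so the posterior is Beta(5+3, 4+14) = Beta(8, 18).
For Beta(a, b) with a, b > 1 the mode is (a−1)/(a+b−2) = 7/24 ≈ 0.292.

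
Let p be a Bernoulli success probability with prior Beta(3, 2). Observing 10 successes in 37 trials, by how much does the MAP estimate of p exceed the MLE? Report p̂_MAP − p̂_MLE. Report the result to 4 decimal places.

MAP − MLE = 0.0297

Posterior is Beta(13, 29); MAP = (13−1)/(42−2) = 12/40 ≈ 0.30000.
MLE ignores the prior: p̂_MLE = k/n = 10/37 ≈ 0.27027.
Difference = 12/40 − 10/37 = 11/370 ≈ 0.0297.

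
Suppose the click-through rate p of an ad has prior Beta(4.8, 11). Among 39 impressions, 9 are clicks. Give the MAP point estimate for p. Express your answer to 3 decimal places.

p̂_MAP = 0.242

Prior: Beta(4.8, 11).
Data: 9 successes in 39 trials. The binomial likelihood contributes p^9(1−p)^30, so the posterior is Beta(4.8+9, 11+30) = Beta(13.8, 41).
For Beta(a, b) with a, b > 1 the mode is (a−1)/(a+b−2) = 12.8/52.8 ≈ 0.242.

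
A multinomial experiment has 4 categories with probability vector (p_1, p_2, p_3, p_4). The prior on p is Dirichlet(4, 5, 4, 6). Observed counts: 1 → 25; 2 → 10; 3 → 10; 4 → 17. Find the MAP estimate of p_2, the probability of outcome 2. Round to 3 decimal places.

MAP estimate: 0.182

The posterior is Dirichlet(αᵢ + nᵢ) = Dirichlet(29, 15, 14, 23).
For a Dirichlet(a₁,…,a_K) with all aᵢ > 1, the mode has j-th component (aⱼ − 1)/(Σaᵢ − K).
Here Σaᵢ = 81 and K = 4, so p_2 = (15 − 1)/(81 − 4) = 14/77 ≈ 0.182.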